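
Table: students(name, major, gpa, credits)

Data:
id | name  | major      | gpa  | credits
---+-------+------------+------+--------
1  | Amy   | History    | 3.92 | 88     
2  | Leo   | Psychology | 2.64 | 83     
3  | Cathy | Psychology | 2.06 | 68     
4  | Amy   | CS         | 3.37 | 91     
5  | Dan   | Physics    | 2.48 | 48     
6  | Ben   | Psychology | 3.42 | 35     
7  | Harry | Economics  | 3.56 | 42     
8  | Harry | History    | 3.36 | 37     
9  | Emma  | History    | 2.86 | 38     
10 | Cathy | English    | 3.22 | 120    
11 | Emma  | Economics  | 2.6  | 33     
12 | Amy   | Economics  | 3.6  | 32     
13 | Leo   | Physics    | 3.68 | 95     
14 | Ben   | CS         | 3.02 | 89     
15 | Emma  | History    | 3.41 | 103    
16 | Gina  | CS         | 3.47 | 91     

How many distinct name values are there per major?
SELECT major, COUNT(DISTINCT name)
FROM students
GROUP BY major

Result:
  CS: 3 distinct
  Economics: 3 distinct
  English: 1 distinct
  History: 3 distinct
  Physics: 2 distinct
  Psychology: 3 distinct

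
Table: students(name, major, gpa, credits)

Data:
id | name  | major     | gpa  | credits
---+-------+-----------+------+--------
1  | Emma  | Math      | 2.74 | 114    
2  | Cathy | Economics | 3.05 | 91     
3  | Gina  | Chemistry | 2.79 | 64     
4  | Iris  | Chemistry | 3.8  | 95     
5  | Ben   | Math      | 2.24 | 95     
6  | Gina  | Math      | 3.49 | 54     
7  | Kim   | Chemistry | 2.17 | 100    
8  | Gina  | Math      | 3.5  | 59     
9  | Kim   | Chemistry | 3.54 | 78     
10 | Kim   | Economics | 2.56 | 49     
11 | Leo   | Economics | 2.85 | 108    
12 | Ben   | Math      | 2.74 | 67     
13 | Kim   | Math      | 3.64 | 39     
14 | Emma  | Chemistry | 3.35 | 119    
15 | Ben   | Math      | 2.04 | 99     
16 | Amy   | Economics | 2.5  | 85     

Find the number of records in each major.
SELECT major, COUNT(*) as count
FROM students
GROUP BY major

Result:
  Chemistry: 5
  Economics: 4
  Math: 7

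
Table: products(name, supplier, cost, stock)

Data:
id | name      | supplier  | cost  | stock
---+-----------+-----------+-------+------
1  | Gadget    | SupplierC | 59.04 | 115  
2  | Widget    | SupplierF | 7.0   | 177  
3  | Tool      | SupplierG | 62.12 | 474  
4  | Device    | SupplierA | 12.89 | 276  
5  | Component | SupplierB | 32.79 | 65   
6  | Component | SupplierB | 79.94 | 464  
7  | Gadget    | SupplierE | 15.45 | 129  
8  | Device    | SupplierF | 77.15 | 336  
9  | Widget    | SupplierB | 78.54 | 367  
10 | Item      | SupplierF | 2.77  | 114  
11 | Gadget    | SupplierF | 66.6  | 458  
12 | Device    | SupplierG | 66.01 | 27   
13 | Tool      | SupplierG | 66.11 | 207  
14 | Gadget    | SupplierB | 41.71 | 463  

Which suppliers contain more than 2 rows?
SELECT supplier, COUNT(*) as cnt
FROM products
GROUP BY supplier
HAVING COUNT(*) > 2

Result:
  SupplierB: 4
  SupplierF: 4
  SupplierG: 3

Note: HAVING filters groups after aggregation, WHERE filters rows before.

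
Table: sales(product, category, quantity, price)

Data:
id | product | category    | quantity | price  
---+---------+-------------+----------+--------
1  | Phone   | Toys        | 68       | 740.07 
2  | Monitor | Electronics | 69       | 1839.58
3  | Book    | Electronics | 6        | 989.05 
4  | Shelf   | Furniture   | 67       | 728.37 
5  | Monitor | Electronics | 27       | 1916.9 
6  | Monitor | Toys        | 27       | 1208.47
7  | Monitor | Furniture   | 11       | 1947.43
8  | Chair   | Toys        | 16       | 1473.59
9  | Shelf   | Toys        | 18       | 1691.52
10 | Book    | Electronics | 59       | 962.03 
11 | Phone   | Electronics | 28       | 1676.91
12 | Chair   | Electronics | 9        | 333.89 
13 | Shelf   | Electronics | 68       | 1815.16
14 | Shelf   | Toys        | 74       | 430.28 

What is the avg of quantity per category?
SELECT category, AVG(quantity) as result
FROM sales
GROUP BY category

Result:
  Electronics: 38.00
  Furniture: 39.00
  Toys: 40.60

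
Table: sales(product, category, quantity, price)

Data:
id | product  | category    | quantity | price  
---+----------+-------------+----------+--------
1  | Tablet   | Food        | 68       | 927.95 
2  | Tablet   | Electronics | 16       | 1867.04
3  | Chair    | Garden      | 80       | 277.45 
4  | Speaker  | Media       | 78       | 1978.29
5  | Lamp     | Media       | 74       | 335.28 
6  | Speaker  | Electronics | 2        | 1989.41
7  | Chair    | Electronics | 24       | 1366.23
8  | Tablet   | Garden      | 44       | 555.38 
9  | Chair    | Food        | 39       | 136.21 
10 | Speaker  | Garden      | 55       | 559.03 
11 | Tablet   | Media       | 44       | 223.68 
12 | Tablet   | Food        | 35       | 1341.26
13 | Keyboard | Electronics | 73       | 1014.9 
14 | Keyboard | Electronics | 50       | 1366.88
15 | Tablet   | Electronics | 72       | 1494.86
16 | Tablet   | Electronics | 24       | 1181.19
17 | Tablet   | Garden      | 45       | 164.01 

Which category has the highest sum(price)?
SELECT category, SUM(price) as val
FROM sales
GROUP BY category
ORDER BY val DESC
LIMIT 1

Result: Electronics with sum(price) = 10280.51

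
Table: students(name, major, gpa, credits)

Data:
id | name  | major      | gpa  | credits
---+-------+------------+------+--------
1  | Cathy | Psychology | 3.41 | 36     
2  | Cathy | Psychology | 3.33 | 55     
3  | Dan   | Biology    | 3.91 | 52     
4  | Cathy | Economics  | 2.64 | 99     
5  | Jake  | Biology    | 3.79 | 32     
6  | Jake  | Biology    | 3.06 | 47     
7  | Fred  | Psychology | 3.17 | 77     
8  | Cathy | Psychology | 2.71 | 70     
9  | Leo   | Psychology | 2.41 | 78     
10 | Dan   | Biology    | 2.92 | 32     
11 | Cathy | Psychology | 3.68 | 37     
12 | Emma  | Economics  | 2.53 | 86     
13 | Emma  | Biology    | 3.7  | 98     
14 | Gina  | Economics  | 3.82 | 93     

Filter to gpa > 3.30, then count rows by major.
SELECT major, COUNT(*)
FROM students
WHERE gpa > 3.30
GROUP BY major

Note: WHERE filters rows before grouping.

Result:
  Biology: 3
  Economics: 1
  Psychology: 3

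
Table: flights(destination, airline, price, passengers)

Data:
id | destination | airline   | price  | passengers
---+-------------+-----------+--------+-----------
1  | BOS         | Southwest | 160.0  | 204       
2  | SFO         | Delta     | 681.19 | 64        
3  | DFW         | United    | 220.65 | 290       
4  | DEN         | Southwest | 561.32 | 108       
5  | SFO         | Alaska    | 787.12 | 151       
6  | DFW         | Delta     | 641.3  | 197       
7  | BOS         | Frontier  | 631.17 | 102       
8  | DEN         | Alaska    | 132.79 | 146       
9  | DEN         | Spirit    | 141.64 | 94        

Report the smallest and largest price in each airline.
SELECT airline, MIN(price), MAX(price)
FROM flights
GROUP BY airline

Result:
  Alaska: min=132.79, max=787.12
  Delta: min=641.30, max=681.19
  Frontier: min=631.17, max=631.17
  Southwest: min=160.00, max=561.32
  Spirit: min=141.64, max=141.64
  United: min=220.65, max=220.65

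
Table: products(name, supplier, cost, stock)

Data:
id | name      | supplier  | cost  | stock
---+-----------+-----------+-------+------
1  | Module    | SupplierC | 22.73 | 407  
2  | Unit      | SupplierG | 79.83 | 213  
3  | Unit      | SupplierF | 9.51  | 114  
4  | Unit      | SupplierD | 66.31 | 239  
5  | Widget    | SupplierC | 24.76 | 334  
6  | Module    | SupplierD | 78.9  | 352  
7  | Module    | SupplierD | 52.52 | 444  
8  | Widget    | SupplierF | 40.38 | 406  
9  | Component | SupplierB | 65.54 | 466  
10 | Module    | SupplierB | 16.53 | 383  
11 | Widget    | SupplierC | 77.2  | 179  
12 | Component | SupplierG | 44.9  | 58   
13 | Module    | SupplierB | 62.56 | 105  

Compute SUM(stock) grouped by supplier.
SELECT supplier, SUM(stock) as result
FROM products
GROUP BY supplier

Result:
  SupplierB: 954
  SupplierC: 920
  SupplierD: 1035
  SupplierF: 520
  SupplierG: 271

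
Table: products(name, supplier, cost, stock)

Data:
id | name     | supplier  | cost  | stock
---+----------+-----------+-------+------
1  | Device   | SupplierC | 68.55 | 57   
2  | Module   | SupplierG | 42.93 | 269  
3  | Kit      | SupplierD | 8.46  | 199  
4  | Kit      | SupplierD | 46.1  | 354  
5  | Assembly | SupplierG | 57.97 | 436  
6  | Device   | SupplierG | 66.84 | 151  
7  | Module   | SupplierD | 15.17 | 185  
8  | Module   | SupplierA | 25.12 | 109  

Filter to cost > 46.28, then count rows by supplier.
SELECT supplier, COUNT(*)
FROM products
WHERE cost > 46.28
GROUP BY supplier

Note: WHERE filters rows before grouping.

Result:
  SupplierC: 1
  SupplierG: 2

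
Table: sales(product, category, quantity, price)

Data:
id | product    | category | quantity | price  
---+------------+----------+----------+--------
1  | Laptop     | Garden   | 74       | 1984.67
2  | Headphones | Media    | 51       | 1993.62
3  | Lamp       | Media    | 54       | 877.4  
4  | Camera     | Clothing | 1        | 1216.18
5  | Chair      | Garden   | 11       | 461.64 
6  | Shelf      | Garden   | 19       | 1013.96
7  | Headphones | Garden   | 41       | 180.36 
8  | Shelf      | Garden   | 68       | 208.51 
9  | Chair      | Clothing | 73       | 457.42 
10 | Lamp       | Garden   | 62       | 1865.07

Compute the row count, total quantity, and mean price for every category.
SELECT category,
       COUNT(*) as cnt,
       SUM(quantity) as total_quantity,
       AVG(price) as avg_price
FROM sales
GROUP BY category

Result:
  Clothing: 2 records, 74 total quantity, 836.80 avg price
  Garden: 6 records, 275 total quantity, 952.37 avg price
  Media: 2 records, 105 total quantity, 1435.51 avg price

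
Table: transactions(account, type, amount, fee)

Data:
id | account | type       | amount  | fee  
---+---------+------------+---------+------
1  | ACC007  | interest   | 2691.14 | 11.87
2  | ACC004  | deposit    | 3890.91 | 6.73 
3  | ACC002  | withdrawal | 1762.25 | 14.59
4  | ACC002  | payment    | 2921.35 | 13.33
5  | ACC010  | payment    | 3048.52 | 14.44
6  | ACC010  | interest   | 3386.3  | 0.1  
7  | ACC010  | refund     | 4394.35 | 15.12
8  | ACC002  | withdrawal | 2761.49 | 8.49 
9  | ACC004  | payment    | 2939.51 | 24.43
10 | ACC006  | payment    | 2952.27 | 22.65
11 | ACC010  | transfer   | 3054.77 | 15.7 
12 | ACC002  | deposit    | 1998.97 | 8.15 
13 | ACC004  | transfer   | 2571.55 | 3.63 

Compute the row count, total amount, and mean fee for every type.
SELECT type,
       COUNT(*) as cnt,
       SUM(amount) as total_amount,
       AVG(fee) as avg_fee
FROM transactions
GROUP BY type

Result:
  deposit: 2 records, 5889.88 total amount, 7.44 avg fee
  interest: 2 records, 6077.44 total amount, 5.99 avg fee
  payment: 4 records, 11861.65 total amount, 18.71 avg fee
  refund: 1 records, 4394.35 total amount, 15.12 avg fee
  transfer: 2 records, 5626.32 total amount, 9.67 avg fee
  withdrawal: 2 records, 4523.74 total amount, 11.54 avg fee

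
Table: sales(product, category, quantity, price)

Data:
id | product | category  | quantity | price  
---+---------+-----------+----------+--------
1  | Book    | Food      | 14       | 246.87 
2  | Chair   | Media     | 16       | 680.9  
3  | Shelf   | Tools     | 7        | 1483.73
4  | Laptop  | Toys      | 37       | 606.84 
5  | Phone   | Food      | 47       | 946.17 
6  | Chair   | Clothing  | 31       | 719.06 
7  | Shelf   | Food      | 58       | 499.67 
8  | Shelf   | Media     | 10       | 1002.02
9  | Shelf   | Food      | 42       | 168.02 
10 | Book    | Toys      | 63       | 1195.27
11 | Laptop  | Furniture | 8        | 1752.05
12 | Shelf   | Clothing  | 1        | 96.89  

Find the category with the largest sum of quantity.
SELECT category, SUM(quantity) as val
FROM sales
GROUP BY category
ORDER BY val DESC
LIMIT 1

Result: Food with sum(quantity) = 161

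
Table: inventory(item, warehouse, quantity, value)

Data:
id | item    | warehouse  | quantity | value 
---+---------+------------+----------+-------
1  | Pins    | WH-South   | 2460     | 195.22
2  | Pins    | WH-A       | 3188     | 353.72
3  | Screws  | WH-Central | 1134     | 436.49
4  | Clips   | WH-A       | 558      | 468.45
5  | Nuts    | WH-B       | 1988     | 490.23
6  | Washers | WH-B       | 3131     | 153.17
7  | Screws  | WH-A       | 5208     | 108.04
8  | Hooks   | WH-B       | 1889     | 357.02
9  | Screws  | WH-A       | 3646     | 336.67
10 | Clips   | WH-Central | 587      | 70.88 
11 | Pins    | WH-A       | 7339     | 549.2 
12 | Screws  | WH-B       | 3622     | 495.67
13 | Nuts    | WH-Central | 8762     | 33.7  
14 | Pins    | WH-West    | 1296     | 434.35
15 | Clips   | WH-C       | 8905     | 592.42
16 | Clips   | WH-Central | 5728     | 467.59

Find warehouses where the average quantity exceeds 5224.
SELECT warehouse, AVG(quantity)
FROM inventory
GROUP BY warehouse
HAVING AVG(quantity) > 5224

Result:
  WH-C: avg=8905.00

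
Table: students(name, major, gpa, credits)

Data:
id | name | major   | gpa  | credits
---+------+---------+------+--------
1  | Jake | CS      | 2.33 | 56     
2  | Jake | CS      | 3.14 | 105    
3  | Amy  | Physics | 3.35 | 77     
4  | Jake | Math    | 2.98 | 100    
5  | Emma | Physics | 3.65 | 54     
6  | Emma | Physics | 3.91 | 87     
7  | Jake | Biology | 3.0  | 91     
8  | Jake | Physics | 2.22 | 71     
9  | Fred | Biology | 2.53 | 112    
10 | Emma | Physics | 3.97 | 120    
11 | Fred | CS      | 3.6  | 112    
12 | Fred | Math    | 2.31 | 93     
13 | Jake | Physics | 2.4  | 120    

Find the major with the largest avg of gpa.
SELECT major, AVG(gpa) as val
FROM students
GROUP BY major
ORDER BY val DESC
LIMIT 1

Result: Physics with avg(gpa) = 3.25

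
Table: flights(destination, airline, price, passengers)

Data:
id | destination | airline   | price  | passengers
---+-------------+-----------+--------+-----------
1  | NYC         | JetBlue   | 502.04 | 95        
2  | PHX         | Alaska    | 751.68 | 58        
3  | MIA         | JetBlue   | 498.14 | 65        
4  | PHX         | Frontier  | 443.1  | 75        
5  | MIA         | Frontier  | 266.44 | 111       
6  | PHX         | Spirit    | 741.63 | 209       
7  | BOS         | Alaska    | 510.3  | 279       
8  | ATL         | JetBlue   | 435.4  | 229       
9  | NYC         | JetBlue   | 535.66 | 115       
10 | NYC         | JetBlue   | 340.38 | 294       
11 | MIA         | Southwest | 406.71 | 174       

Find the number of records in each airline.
SELECT airline, COUNT(*) as count
FROM flights
GROUP BY airline

Result:
  Alaska: 2
  Frontier: 2
  JetBlue: 5
  Southwest: 1
  Spirit: 1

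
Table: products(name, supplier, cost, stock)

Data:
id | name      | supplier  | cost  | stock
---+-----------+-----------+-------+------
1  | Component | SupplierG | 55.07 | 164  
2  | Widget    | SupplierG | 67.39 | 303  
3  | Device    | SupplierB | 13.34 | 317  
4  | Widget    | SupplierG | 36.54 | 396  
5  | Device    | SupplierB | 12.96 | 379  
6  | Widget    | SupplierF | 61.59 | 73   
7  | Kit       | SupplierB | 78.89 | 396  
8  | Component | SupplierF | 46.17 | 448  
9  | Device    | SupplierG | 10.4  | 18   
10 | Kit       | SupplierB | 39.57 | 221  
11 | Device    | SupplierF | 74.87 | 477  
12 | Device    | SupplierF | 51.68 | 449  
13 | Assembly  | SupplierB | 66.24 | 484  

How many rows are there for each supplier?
SELECT supplier, COUNT(*) as count
FROM products
GROUP BY supplier

Result:
  SupplierB: 5
  SupplierF: 4
  SupplierG: 4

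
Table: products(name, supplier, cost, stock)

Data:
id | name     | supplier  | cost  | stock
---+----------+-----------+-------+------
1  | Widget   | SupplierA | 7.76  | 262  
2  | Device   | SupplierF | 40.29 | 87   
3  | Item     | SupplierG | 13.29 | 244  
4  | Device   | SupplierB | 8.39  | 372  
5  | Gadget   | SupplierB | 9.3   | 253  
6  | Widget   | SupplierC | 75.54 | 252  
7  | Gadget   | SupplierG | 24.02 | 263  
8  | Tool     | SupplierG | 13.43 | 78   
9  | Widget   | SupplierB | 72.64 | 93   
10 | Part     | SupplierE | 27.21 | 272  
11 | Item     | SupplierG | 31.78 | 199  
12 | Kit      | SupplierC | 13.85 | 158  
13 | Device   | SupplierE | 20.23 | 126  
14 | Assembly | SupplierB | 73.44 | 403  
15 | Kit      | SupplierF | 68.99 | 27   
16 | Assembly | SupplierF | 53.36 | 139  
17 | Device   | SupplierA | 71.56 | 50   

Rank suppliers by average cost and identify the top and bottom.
SELECT supplier, AVG(cost)
FROM products
GROUP BY supplier
ORDER BY AVG(cost)

All groups:
  SupplierG: 20.63
  SupplierE: 23.72
  SupplierA: 39.66
  SupplierB: 40.94
  SupplierC: 44.70
  SupplierF: 54.21

Highest: SupplierF (54.21)
Lowest: SupplierG (20.63)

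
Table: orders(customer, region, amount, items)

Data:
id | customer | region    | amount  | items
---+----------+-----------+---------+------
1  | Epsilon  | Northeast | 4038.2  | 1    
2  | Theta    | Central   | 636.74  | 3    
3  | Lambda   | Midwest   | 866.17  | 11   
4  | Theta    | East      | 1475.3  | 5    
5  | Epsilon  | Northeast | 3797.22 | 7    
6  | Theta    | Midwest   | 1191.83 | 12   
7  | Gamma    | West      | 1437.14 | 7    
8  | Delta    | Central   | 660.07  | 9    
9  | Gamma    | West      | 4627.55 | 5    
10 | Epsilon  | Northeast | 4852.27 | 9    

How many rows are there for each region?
SELECT region, COUNT(*) as count
FROM orders
GROUP BY region

Result:
  Central: 2
  East: 1
  Midwest: 2
  Northeast: 3
  West: 2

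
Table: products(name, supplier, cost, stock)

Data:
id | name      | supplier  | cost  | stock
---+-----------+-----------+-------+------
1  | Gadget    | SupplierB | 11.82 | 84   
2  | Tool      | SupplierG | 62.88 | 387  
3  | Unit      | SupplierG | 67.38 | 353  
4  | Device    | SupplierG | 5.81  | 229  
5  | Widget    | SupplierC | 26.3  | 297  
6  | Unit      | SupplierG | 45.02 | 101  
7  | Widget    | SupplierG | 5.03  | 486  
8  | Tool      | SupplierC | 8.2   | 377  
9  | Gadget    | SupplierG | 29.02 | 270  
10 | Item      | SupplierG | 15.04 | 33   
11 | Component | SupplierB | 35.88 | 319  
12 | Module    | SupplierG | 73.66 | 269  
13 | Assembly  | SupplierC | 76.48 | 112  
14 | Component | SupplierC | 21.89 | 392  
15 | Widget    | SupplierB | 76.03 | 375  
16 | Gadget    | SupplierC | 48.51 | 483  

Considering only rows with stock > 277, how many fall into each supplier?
SELECT supplier, COUNT(*)
FROM products
WHERE stock > 277
GROUP BY supplier

Note: WHERE filters rows before grouping.

Result:
  SupplierB: 2
  SupplierC: 4
  SupplierG: 3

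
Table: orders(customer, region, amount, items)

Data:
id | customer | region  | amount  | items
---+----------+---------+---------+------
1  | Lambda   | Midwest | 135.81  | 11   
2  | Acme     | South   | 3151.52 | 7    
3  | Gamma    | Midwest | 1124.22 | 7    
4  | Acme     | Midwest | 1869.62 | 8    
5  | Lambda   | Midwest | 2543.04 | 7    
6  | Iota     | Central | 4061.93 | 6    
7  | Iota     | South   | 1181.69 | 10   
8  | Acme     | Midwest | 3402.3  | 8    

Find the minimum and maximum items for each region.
SELECT region, MIN(items), MAX(items)
FROM orders
GROUP BY region

Result:
  Central: min=6, max=6
  Midwest: min=7, max=11
  South: min=7, max=10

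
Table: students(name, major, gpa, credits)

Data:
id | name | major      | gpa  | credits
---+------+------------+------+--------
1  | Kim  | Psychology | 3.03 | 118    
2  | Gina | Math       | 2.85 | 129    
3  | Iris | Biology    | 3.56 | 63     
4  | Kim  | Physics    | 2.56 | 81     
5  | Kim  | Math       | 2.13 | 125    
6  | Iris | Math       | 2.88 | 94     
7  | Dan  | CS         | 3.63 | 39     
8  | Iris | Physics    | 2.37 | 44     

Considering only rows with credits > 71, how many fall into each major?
SELECT major, COUNT(*)
FROM students
WHERE credits > 71
GROUP BY major

Note: WHERE filters rows before grouping.

Result:
  Math: 3
  Physics: 1
  Psychology: 1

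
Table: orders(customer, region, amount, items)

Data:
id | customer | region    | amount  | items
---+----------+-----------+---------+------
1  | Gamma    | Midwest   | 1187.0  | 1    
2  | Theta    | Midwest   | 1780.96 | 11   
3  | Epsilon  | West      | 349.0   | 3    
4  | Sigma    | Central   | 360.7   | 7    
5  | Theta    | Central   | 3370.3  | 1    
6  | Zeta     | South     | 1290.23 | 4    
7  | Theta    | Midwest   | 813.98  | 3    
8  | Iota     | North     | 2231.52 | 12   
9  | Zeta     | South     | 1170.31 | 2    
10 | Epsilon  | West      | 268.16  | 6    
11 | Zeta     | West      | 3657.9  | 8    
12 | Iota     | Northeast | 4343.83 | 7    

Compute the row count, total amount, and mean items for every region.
SELECT region,
       COUNT(*) as cnt,
       SUM(amount) as total_amount,
       AVG(items) as avg_items
FROM orders
GROUP BY region

Result:
  Central: 2 records, 3731.00 total amount, 4.00 avg items
  Midwest: 3 records, 3781.94 total amount, 5.00 avg items
  North: 1 records, 2231.52 total amount, 12.00 avg items
  Northeast: 1 records, 4343.83 total amount, 7.00 avg items
  South: 2 records, 2460.54 total amount, 3.00 avg items
  West: 3 records, 4275.06 total amount, 5.67 avg items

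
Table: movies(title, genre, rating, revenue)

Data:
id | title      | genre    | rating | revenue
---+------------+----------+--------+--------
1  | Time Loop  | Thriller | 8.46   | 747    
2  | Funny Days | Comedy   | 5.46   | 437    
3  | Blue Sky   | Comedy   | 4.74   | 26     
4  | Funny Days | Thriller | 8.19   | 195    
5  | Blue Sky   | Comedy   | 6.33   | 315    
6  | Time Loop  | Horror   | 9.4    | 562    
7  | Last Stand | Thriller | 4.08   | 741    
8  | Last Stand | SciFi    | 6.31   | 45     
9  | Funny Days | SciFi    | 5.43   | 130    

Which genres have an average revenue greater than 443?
SELECT genre, AVG(revenue)
FROM movies
GROUP BY genre
HAVING AVG(revenue) > 443

Result:
  Horror: avg=562.00
  Thriller: avg=561.00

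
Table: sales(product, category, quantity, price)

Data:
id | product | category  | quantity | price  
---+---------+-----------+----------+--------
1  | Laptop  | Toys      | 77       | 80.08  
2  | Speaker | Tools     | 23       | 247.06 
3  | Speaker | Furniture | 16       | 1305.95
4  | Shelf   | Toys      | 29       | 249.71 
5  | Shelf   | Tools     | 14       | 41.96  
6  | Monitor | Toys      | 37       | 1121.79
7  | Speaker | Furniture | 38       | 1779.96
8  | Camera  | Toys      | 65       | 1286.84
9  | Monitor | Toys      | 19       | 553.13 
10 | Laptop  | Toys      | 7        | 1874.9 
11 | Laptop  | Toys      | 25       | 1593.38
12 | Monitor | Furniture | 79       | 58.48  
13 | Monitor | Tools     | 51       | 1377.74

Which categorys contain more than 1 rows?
SELECT category, COUNT(*) as cnt
FROM sales
GROUP BY category
HAVING COUNT(*) > 1

Result:
  Furniture: 3
  Tools: 3
  Toys: 7

Note: HAVING filters groups after aggregation, WHERE filters rows before.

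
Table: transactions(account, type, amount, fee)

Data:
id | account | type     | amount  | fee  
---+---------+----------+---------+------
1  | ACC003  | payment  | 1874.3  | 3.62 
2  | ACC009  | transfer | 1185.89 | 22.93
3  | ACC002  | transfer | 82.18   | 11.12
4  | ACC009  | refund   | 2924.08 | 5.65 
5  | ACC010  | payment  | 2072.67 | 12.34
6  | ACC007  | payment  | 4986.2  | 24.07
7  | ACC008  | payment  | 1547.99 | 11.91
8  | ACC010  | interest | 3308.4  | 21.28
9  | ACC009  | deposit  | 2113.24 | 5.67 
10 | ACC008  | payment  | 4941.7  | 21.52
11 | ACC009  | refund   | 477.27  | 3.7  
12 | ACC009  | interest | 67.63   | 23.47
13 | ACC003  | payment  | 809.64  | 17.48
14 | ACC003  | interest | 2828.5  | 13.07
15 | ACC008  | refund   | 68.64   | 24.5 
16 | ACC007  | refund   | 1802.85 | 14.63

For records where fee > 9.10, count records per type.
SELECT type, COUNT(*)
FROM transactions
WHERE fee > 9.10
GROUP BY type

Note: WHERE filters rows before grouping.

Result:
  interest: 3
  payment: 5
  refund: 2
  transfer: 2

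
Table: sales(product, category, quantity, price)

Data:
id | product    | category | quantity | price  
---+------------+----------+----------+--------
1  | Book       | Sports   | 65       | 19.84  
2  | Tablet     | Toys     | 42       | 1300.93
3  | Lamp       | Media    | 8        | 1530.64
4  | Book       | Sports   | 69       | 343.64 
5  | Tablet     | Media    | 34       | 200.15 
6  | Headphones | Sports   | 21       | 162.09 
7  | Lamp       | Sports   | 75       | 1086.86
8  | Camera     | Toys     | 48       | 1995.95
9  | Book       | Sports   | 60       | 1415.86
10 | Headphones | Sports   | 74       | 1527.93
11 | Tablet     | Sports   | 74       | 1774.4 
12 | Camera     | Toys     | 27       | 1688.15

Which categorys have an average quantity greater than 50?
SELECT category, AVG(quantity)
FROM sales
GROUP BY category
HAVING AVG(quantity) > 50

Result:
  Sports: avg=62.57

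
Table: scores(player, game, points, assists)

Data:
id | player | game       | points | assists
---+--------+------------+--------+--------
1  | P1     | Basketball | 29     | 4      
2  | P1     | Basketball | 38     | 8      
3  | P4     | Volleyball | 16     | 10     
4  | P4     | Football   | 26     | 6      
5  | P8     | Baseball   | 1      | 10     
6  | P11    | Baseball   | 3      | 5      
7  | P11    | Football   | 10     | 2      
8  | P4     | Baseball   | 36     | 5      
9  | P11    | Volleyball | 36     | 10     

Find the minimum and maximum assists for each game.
SELECT game, MIN(assists), MAX(assists)
FROM scores
GROUP BY game

Result:
  Baseball: min=5, max=10
  Basketball: min=4, max=8
  Football: min=2, max=6
  Volleyball: min=10, max=10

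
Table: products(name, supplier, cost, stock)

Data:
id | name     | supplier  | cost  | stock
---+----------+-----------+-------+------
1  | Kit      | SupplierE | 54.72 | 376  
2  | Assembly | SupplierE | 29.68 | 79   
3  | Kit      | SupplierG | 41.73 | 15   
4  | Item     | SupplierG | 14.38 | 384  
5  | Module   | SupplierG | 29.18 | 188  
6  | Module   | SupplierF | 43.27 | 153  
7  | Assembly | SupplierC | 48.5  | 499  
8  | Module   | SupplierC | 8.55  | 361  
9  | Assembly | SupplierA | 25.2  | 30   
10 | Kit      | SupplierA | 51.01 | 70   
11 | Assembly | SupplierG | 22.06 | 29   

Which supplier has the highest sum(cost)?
SELECT supplier, SUM(cost) as val
FROM products
GROUP BY supplier
ORDER BY val DESC
LIMIT 1

Result: SupplierG with sum(cost) = 107.35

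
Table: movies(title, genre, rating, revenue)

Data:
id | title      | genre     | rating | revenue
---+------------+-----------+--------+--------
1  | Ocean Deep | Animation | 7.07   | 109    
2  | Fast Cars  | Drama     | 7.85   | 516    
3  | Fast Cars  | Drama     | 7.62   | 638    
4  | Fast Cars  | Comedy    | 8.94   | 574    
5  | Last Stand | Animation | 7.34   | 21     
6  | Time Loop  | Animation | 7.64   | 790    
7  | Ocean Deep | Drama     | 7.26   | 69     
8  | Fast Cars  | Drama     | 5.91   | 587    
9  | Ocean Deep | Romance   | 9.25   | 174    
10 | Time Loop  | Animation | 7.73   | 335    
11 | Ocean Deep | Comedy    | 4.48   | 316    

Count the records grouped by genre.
SELECT genre, COUNT(*) as count
FROM movies
GROUP BY genre

Result:
  Animation: 4
  Comedy: 2
  Drama: 4
  Romance: 1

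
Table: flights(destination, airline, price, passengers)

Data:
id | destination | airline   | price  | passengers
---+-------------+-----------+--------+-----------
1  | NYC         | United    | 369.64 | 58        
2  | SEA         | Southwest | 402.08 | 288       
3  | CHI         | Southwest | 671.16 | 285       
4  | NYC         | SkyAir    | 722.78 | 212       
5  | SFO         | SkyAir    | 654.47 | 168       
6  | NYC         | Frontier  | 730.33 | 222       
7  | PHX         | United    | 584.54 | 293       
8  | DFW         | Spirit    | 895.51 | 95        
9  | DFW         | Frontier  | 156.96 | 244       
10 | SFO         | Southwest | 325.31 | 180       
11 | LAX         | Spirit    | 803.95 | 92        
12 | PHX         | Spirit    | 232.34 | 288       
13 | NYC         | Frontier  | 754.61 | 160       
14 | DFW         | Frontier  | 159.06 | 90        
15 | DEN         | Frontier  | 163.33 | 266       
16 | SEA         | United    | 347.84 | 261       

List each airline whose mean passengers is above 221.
SELECT airline, AVG(passengers)
FROM flights
GROUP BY airline
HAVING AVG(passengers) > 221

Result:
  Southwest: avg=251.00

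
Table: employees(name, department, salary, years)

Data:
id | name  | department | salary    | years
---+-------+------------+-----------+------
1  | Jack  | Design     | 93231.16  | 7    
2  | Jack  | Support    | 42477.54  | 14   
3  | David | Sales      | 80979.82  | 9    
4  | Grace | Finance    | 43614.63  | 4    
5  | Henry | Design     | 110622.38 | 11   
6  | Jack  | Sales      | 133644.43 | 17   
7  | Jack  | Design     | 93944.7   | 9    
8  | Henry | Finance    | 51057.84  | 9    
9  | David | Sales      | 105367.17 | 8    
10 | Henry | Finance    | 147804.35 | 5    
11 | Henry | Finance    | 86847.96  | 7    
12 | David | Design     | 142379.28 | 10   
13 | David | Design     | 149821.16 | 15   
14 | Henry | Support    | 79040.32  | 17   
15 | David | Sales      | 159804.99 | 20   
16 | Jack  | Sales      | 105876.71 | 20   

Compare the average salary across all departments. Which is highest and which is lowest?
SELECT department, AVG(salary)
FROM employees
GROUP BY department
ORDER BY AVG(salary)

All groups:
  Support: 60758.93
  Finance: 82331.20
  Sales: 117134.62
  Design: 117999.74

Highest: Design (117999.74)
Lowest: Support (60758.93)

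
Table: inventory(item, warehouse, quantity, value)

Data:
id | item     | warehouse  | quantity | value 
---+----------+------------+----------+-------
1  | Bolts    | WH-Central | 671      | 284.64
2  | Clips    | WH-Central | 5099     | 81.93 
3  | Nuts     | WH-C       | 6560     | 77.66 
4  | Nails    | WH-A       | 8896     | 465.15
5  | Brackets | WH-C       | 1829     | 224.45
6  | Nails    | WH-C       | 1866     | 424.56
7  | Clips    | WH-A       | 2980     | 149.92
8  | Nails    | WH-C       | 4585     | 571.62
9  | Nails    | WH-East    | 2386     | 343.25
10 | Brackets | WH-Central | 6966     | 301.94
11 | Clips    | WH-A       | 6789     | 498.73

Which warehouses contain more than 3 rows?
SELECT warehouse, COUNT(*) as cnt
FROM inventory
GROUP BY warehouse
HAVING COUNT(*) > 3

Result:
  WH-C: 4

Note: HAVING filters groups after aggregation, WHERE filters rows before.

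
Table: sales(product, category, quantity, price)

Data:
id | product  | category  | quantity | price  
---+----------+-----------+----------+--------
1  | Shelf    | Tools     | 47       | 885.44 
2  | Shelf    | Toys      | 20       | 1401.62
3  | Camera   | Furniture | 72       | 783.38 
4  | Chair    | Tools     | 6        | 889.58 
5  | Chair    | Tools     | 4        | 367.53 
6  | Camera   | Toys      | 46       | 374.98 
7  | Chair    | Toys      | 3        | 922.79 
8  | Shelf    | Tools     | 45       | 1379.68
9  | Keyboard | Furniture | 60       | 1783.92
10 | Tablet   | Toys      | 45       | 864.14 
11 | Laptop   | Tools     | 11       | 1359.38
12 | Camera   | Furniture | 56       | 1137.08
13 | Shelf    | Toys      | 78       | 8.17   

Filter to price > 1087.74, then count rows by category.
SELECT category, COUNT(*)
FROM sales
WHERE price > 1087.74
GROUP BY category

Note: WHERE filters rows before grouping.

Result:
  Furniture: 2
  Tools: 2
  Toys: 1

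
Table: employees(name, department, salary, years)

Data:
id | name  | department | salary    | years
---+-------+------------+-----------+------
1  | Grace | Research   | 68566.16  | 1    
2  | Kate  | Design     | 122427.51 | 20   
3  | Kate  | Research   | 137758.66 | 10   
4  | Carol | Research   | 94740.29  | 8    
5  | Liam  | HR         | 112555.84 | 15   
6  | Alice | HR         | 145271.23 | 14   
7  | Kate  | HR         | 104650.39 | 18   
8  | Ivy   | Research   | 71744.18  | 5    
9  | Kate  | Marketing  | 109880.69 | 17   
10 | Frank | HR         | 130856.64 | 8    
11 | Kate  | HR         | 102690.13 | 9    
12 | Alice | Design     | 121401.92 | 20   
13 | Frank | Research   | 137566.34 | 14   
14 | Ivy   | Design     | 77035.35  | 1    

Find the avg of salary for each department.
SELECT department, AVG(salary) as result
FROM employees
GROUP BY department

Result:
  Design: 106954.93
  HR: 119204.85
  Marketing: 109880.69
  Research: 102075.13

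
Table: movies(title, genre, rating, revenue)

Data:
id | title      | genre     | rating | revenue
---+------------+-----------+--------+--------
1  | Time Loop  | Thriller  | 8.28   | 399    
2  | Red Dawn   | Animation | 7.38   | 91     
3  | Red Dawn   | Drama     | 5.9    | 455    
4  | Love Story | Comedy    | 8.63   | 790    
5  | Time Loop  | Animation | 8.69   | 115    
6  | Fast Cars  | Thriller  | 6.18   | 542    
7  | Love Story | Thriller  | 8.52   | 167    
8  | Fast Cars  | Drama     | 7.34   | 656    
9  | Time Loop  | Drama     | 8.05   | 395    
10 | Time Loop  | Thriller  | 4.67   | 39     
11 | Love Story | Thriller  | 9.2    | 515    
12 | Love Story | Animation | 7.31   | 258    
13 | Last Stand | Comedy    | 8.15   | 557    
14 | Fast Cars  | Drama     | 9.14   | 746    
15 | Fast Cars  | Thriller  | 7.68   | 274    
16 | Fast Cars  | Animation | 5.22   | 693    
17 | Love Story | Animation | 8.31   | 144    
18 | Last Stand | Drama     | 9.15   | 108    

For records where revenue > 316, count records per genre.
SELECT genre, COUNT(*)
FROM movies
WHERE revenue > 316
GROUP BY genre

Note: WHERE filters rows before grouping.

Result:
  Animation: 1
  Comedy: 2
  Drama: 4
  Thriller: 3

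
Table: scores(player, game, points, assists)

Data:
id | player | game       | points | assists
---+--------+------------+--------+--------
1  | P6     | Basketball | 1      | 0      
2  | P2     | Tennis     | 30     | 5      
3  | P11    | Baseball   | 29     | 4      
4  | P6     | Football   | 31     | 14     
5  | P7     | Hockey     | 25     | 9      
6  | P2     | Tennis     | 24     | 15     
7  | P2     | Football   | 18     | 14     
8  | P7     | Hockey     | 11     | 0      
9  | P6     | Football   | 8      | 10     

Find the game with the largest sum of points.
SELECT game, SUM(points) as val
FROM scores
GROUP BY game
ORDER BY val DESC
LIMIT 1

Result: Football with sum(points) = 57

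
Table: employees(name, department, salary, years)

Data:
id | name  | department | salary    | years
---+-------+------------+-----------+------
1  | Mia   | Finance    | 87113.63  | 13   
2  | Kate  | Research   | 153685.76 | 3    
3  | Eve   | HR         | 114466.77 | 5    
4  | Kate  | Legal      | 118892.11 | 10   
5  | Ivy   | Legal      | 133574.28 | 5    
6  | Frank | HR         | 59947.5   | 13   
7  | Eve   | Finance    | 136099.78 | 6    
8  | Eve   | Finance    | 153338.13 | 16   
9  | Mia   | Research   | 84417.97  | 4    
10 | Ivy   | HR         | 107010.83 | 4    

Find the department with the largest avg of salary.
SELECT department, AVG(salary) as val
FROM employees
GROUP BY department
ORDER BY val DESC
LIMIT 1

Result: Legal with avg(salary) = 126233.20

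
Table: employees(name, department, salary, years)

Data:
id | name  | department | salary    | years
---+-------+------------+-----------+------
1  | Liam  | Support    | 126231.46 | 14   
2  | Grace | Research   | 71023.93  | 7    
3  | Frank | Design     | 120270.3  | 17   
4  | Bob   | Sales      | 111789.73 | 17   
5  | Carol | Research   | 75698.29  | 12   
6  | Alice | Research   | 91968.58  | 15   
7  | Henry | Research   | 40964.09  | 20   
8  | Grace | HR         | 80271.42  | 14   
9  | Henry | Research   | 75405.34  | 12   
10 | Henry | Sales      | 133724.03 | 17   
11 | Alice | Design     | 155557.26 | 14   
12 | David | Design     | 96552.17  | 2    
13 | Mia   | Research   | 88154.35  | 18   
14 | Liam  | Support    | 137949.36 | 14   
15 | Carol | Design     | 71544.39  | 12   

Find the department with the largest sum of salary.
SELECT department, SUM(salary) as val
FROM employees
GROUP BY department
ORDER BY val DESC
LIMIT 1

Result: Design with sum(salary) = 443924.12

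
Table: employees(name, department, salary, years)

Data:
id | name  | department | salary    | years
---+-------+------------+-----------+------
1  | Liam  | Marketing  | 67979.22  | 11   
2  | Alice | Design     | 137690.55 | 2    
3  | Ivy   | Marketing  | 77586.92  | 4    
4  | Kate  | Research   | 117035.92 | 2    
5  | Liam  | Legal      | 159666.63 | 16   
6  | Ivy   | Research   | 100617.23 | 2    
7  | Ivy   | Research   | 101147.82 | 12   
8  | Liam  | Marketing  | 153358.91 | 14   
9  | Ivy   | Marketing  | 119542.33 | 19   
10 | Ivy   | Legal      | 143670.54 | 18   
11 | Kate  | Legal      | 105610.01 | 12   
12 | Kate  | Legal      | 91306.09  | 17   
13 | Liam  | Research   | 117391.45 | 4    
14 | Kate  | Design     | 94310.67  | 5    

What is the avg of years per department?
SELECT department, AVG(years) as result
FROM employees
GROUP BY department

Result:
  Design: 3.50
  Legal: 15.75
  Marketing: 12.00
  Research: 5.00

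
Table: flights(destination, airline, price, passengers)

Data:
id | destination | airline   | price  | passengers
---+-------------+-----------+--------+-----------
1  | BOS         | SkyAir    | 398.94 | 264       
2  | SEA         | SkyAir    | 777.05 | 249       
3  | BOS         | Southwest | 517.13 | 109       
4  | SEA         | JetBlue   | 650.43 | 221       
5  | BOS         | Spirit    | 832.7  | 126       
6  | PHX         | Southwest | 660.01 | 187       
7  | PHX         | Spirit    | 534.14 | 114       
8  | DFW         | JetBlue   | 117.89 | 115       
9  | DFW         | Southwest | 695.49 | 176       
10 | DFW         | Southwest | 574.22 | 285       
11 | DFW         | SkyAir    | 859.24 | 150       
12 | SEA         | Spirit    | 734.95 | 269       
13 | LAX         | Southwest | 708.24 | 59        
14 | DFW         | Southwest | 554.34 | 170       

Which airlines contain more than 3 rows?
SELECT airline, COUNT(*) as cnt
FROM flights
GROUP BY airline
HAVING COUNT(*) > 3

Result:
  Southwest: 6

Note: HAVING filters groups after aggregation, WHERE filters rows before.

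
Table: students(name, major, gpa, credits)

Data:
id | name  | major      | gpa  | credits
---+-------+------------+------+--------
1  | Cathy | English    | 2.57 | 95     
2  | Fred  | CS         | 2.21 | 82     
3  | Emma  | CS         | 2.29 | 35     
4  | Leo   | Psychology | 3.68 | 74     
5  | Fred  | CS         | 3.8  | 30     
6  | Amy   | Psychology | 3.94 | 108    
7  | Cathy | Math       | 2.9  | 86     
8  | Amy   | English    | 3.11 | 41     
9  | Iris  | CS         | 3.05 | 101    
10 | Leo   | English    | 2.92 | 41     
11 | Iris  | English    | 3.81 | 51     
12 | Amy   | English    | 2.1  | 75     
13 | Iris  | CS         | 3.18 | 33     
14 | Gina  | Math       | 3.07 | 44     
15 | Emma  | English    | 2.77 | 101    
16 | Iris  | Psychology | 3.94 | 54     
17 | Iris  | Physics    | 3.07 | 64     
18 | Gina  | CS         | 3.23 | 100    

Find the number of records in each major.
SELECT major, COUNT(*) as count
FROM students
GROUP BY major

Result:
  CS: 6
  English: 6
  Math: 2
  Physics: 1
  Psychology: 3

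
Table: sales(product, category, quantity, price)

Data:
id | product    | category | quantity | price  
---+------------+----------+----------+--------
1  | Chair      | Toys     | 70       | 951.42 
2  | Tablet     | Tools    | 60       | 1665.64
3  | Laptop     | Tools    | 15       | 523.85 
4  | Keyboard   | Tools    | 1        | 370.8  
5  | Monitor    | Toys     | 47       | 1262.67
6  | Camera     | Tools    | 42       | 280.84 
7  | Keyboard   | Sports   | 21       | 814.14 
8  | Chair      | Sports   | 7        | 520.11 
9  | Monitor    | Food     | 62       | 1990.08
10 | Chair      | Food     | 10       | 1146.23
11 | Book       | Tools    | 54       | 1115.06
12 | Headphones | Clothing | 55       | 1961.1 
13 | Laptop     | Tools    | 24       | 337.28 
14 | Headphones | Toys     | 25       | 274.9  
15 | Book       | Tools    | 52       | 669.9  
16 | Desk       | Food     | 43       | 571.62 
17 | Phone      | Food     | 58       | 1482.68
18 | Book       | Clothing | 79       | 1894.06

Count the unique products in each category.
SELECT category, COUNT(DISTINCT product)
FROM sales
GROUP BY category

Result:
  Clothing: 2 distinct
  Food: 4 distinct
  Sports: 2 distinct
  Tools: 5 distinct
  Toys: 3 distinct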